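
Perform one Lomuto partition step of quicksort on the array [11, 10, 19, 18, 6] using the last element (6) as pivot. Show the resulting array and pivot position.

Lomuto partition with pivot = 6:

Initial array: [11, 10, 19, 18, 6]

arr[0]=11 > 6: no swap
arr[1]=10 > 6: no swap
arr[2]=19 > 6: no swap
arr[3]=18 > 6: no swap

Place pivot at position 0: [6, 10, 19, 18, 11]
Pivot position: 0

After partitioning with pivot 6, the array becomes [6, 10, 19, 18, 11]. The pivot is placed at index 0. All elements to the left of the pivot are <= 6, and all elements to the right are > 6.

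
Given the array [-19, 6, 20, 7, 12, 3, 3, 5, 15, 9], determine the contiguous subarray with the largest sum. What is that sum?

Using Kadane's algorithm on [-19, 6, 20, 7, 12, 3, 3, 5, 15, 9]:

Scanning through the array:
Position 1 (value 6): max_ending_here = 6, max_so_far = 6
Position 2 (value 20): max_ending_here = 26, max_so_far = 26
Position 3 (value 7): max_ending_here = 33, max_so_far = 33
Position 4 (value 12): max_ending_here = 45, max_so_far = 45
Position 5 (value 3): max_ending_here = 48, max_so_far = 48
Position 6 (value 3): max_ending_here = 51, max_so_far = 51
Position 7 (value 5): max_ending_here = 56, max_so_far = 56
Position 8 (value 15): max_ending_here = 71, max_so_far = 71
Position 9 (value 9): max_ending_here = 80, max_so_far = 80

Maximum subarray: [6, 20, 7, 12, 3, 3, 5, 15, 9]
Maximum sum: 80

The maximum subarray is [6, 20, 7, 12, 3, 3, 5, 15, 9] with sum 80. This subarray runs from index 1 to index 9.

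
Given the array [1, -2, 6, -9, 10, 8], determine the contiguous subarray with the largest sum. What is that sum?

Using Kadane's algorithm on [1, -2, 6, -9, 10, 8]:

Scanning through the array:
Position 1 (value -2): max_ending_here = -1, max_so_far = 1
Position 2 (value 6): max_ending_here = 6, max_so_far = 6
Position 3 (value -9): max_ending_here = -3, max_so_far = 6
Position 4 (value 10): max_ending_here = 10, max_so_far = 10
Position 5 (value 8): max_ending_here = 18, max_so_far = 18

Maximum subarray: [10, 8]
Maximum sum: 18

The maximum subarray is [10, 8] with sum 18. This subarray runs from index 4 to index 5.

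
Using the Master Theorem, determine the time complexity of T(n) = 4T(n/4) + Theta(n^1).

Master Theorem for T(n) = 4T(n/4) + O(n^1):

a = 4, b = 4, c = 1
log_b(a) = log_4(4) = 1.0000

Case 2: c = 1 = log_4(4) = 1.0000
T(n) = O(n^1 log n) = O(n log n)

For T(n) = 4T(n/4) + O(n^1): log_4(4) = 1.0000. This is Case 2 of the Master Theorem (c = log_b(a), equal work at all levels), giving O(n log n).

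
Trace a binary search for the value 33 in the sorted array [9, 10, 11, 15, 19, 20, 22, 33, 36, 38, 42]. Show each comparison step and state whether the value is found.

Binary search for 33 in [9, 10, 11, 15, 19, 20, 22, 33, 36, 38, 42]:

lo=0, hi=10, mid=5, arr[mid]=20 -> 20 < 33, search right half
lo=6, hi=10, mid=8, arr[mid]=36 -> 36 > 33, search left half
lo=6, hi=7, mid=6, arr[mid]=22 -> 22 < 33, search right half
lo=7, hi=7, mid=7, arr[mid]=33 -> Found target at index 7!

Binary search finds 33 at index 7 after 4 comparisons. The search repeatedly halves the search space by comparing with the middle element.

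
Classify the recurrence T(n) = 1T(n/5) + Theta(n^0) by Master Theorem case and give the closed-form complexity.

Master Theorem for T(n) = 1T(n/5) + O(n^0):

a = 1, b = 5, c = 0
log_b(a) = log_5(1) = 0.0000

Case 2: c = 0 = log_5(1) = 0.0000
T(n) = O(n^0 log n) = O(log n)

For T(n) = 1T(n/5) + O(n^0): log_5(1) = 0.0000. This is Case 2 of the Master Theorem (c = log_b(a), equal work at all levels), giving O(log n).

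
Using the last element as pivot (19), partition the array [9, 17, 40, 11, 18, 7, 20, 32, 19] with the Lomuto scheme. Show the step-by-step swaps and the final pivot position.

Lomuto partition with pivot = 19:

Initial array: [9, 17, 40, 11, 18, 7, 20, 32, 19]

arr[0]=9 <= 19: swap with position 0, array becomes [9, 17, 40, 11, 18, 7, 20, 32, 19]
arr[1]=17 <= 19: swap with position 1, array becomes [9, 17, 40, 11, 18, 7, 20, 32, 19]
arr[2]=40 > 19: no swap
arr[3]=11 <= 19: swap with position 2, array becomes [9, 17, 11, 40, 18, 7, 20, 32, 19]
arr[4]=18 <= 19: swap with position 3, array becomes [9, 17, 11, 18, 40, 7, 20, 32, 19]
arr[5]=7 <= 19: swap with position 4, array becomes [9, 17, 11, 18, 7, 40, 20, 32, 19]
arr[6]=20 > 19: no swap
arr[7]=32 > 19: no swap

Place pivot at position 5: [9, 17, 11, 18, 7, 19, 20, 32, 40]
Pivot position: 5

After partitioning with pivot 19, the array becomes [9, 17, 11, 18, 7, 19, 20, 32, 40]. The pivot is placed at index 5. All elements to the left of the pivot are <= 19, and all elements to the right are > 19.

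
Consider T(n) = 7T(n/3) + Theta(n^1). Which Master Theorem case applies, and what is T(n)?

Master Theorem for T(n) = 7T(n/3) + O(n^1):

a = 7, b = 3, c = 1
log_b(a) = log_3(7) = 1.7712

Case 1: c = 1 < log_3(7) = 1.7712
T(n) = O(n^(log_3 7))

For T(n) = 7T(n/3) + O(n^1): log_3(7) = 1.7712. This is Case 1 of the Master Theorem (c < log_b(a), work dominated by leaves), giving O(n^(log_3 7)).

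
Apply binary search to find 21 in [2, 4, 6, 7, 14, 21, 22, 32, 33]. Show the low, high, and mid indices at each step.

Binary search for 21 in [2, 4, 6, 7, 14, 21, 22, 32, 33]:

lo=0, hi=8, mid=4, arr[mid]=14 -> 14 < 21, search right half
lo=5, hi=8, mid=6, arr[mid]=22 -> 22 > 21, search left half
lo=5, hi=5, mid=5, arr[mid]=21 -> Found target at index 5!

Binary search finds 21 at index 5 after 3 comparisons. The search repeatedly halves the search space by comparing with the middle element.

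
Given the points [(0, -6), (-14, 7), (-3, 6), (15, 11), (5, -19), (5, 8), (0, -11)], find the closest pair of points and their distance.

Computing all pairwise distances among 7 points:

d((0, -6), (-14, 7)) = 19.105
d((0, -6), (-3, 6)) = 12.3693
d((0, -6), (15, 11)) = 22.6716
d((0, -6), (5, -19)) = 13.9284
d((0, -6), (5, 8)) = 14.8661
d((0, -6), (0, -11)) = 5.0 <-- minimum
d((-14, 7), (-3, 6)) = 11.0454
d((-14, 7), (15, 11)) = 29.2746
d((-14, 7), (5, -19)) = 32.2025
d((-14, 7), (5, 8)) = 19.0263
d((-14, 7), (0, -11)) = 22.8035
d((-3, 6), (15, 11)) = 18.6815
d((-3, 6), (5, -19)) = 26.2488
d((-3, 6), (5, 8)) = 8.2462
d((-3, 6), (0, -11)) = 17.2627
d((15, 11), (5, -19)) = 31.6228
d((15, 11), (5, 8)) = 10.4403
d((15, 11), (0, -11)) = 26.6271
d((5, -19), (5, 8)) = 27.0
d((5, -19), (0, -11)) = 9.434
d((5, 8), (0, -11)) = 19.6469

Closest pair: (0, -6) and (0, -11) with distance 5.0

The closest pair is (0, -6) and (0, -11) with Euclidean distance 5.0. For 7 points, brute-force pairwise comparison is shown above. For large n, the divide-and-conquer algorithm (sort by x, recurse on halves, check the dividing strip) achieves O(n log n).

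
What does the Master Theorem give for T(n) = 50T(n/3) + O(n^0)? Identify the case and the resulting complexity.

Master Theorem for T(n) = 50T(n/3) + O(n^0):

a = 50, b = 3, c = 0
log_b(a) = log_3(50) = 3.5609

Case 1: c = 0 < log_3(50) = 3.5609
T(n) = O(n^(log_3 50))

For T(n) = 50T(n/3) + O(n^0): log_3(50) = 3.5609. This is Case 1 of the Master Theorem (c < log_b(a), work dominated by leaves), giving O(n^(log_3 50)).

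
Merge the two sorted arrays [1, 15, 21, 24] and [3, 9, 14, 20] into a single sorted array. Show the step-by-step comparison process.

Merging process:

Compare 1 vs 3: take 1 from left. Merged: [1]
Compare 15 vs 3: take 3 from right. Merged: [1, 3]
Compare 15 vs 9: take 9 from right. Merged: [1, 3, 9]
Compare 15 vs 14: take 14 from right. Merged: [1, 3, 9, 14]
Compare 15 vs 20: take 15 from left. Merged: [1, 3, 9, 14, 15]
Compare 21 vs 20: take 20 from right. Merged: [1, 3, 9, 14, 15, 20]
Append remaining from left: [21, 24]. Merged: [1, 3, 9, 14, 15, 20, 21, 24]

Final merged array: [1, 3, 9, 14, 15, 20, 21, 24]
Total comparisons: 6

The merged array is [1, 3, 9, 14, 15, 20, 21, 24], requiring 6 comparisons. The merge step runs in O(n) time where n is the total number of elements.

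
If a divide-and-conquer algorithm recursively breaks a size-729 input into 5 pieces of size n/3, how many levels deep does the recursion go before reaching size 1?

For divide and conquer with division factor 3:

Problem sizes at each level:
Level 0: 729
Level 1: 243
Level 2: 81
Level 3: 27
Level 4: 9
Level 5: 3
Level 6: 1

The root is level 0 and the size-1 base case is level 6 (the tree spans levels 0 through 6, i.e. 7 levels counting the root), so the depth is the number of divisions: log_3(729) = 6

The recursion tree depth is log_3(729) = 6. At each level, the problem size is divided by 3, so it takes 6 divisions to reduce to a base case of size 1. The algorithm makes 5 recursive calls at each level.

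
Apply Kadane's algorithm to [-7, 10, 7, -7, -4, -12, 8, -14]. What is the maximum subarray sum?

Using Kadane's algorithm on [-7, 10, 7, -7, -4, -12, 8, -14]:

Scanning through the array:
Position 1 (value 10): max_ending_here = 10, max_so_far = 10
Position 2 (value 7): max_ending_here = 17, max_so_far = 17
Position 3 (value -7): max_ending_here = 10, max_so_far = 17
Position 4 (value -4): max_ending_here = 6, max_so_far = 17
Position 5 (value -12): max_ending_here = -6, max_so_far = 17
Position 6 (value 8): max_ending_here = 8, max_so_far = 17
Position 7 (value -14): max_ending_here = -6, max_so_far = 17

Maximum subarray: [10, 7]
Maximum sum: 17

The maximum subarray is [10, 7] with sum 17. This subarray runs from index 1 to index 2.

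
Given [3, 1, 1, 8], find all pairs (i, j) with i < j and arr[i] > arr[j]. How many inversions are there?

Finding inversions in [3, 1, 1, 8]:

(0, 1): arr[0]=3 > arr[1]=1
(0, 2): arr[0]=3 > arr[2]=1

Total inversions: 2

The array has 2 inversion(s): (0,1), (0,2). Each pair (i,j) satisfies i < j and arr[i] > arr[j].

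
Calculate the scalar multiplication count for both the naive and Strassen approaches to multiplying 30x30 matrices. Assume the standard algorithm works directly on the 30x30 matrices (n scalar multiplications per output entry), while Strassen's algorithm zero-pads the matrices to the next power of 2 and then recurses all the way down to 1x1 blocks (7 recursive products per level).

Matrix multiplication for 30x30 matrices:

Strassen's algorithm requires power-of-2 dimensions. Pad 30x30 to 32x32 (next power of 2).

Standard algorithm: 30^3 = 27000 multiplications
Strassen's algorithm: 7^(log2(32)) = 7^5 = 16807 multiplications
Savings: 27000 - 16807 = 10193 multiplications

Standard: 27000 multiplications (30^3). Strassen: 16807 multiplications (7^5, after padding to 32x32). Strassen reduces 8 recursive multiplications to 7 at each level.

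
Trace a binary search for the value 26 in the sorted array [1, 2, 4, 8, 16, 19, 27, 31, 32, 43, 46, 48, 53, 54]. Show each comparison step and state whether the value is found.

Binary search for 26 in [1, 2, 4, 8, 16, 19, 27, 31, 32, 43, 46, 48, 53, 54]:

lo=0, hi=13, mid=6, arr[mid]=27 -> 27 > 26, search left half
lo=0, hi=5, mid=2, arr[mid]=4 -> 4 < 26, search right half
lo=3, hi=5, mid=4, arr[mid]=16 -> 16 < 26, search right half
lo=5, hi=5, mid=5, arr[mid]=19 -> 19 < 26, search right half
lo=6 > hi=5, target 26 not found

Binary search determines that 26 is not in the array after 4 comparisons. The search space was exhausted without finding the target.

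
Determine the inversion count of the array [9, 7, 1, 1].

Finding inversions in [9, 7, 1, 1]:

(0, 1): arr[0]=9 > arr[1]=7
(0, 2): arr[0]=9 > arr[2]=1
(0, 3): arr[0]=9 > arr[3]=1
(1, 2): arr[1]=7 > arr[2]=1
(1, 3): arr[1]=7 > arr[3]=1

Total inversions: 5

The array has 5 inversion(s): (0,1), (0,2), (0,3), (1,2), (1,3). Each pair (i,j) satisfies i < j and arr[i] > arr[j].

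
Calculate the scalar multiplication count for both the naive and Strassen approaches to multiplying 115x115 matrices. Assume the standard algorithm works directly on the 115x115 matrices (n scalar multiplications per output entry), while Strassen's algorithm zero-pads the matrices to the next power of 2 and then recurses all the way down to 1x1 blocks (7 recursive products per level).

Matrix multiplication for 115x115 matrices:

Strassen's algorithm requires power-of-2 dimensions. Pad 115x115 to 128x128 (next power of 2).

Standard algorithm: 115^3 = 1520875 multiplications
Strassen's algorithm: 7^(log2(128)) = 7^7 = 823543 multiplications
Savings: 1520875 - 823543 = 697332 multiplications

Standard: 1520875 multiplications (115^3). Strassen: 823543 multiplications (7^7, after padding to 128x128). Strassen reduces 8 recursive multiplications to 7 at each level.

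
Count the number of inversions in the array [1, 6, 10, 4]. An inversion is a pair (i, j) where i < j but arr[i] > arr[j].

Finding inversions in [1, 6, 10, 4]:

(1, 3): arr[1]=6 > arr[3]=4
(2, 3): arr[2]=10 > arr[3]=4

Total inversions: 2

The array has 2 inversion(s): (1,3), (2,3). Each pair (i,j) satisfies i < j and arr[i] > arr[j].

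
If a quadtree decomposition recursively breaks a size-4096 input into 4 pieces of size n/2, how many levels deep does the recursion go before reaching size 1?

For divide and conquer with division factor 2:

Problem sizes at each level:
Level 0: 4096
Level 1: 2048
Level 2: 1024
Level 3: 512
Level 4: 256
Level 5: 128
Level 6: 64
Level 7: 32
Level 8: 16
Level 9: 8
Level 10: 4
Level 11: 2
Level 12: 1

The root is level 0 and the size-1 base case is level 12 (the tree spans levels 0 through 12, i.e. 13 levels counting the root), so the depth is the number of divisions: log_2(4096) = 12

The recursion tree depth is log_2(4096) = 12. At each level, the problem size is divided by 2, so it takes 12 divisions to reduce to a base case of size 1. The algorithm makes 4 recursive calls at each level.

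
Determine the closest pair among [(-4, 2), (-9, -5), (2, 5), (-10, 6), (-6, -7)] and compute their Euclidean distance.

Computing all pairwise distances among 5 points:

d((-4, 2), (-9, -5)) = 8.6023
d((-4, 2), (2, 5)) = 6.7082
d((-4, 2), (-10, 6)) = 7.2111
d((-4, 2), (-6, -7)) = 9.2195
d((-9, -5), (2, 5)) = 14.8661
d((-9, -5), (-10, 6)) = 11.0454
d((-9, -5), (-6, -7)) = 3.6056 <-- minimum
d((2, 5), (-10, 6)) = 12.0416
d((2, 5), (-6, -7)) = 14.4222
d((-10, 6), (-6, -7)) = 13.6015

Closest pair: (-9, -5) and (-6, -7) with distance 3.6056

The closest pair is (-9, -5) and (-6, -7) with Euclidean distance 3.6056. For 5 points, brute-force pairwise comparison is shown above. For large n, the divide-and-conquer algorithm (sort by x, recurse on halves, check the dividing strip) achieves O(n log n).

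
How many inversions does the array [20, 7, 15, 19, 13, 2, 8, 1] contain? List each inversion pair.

Finding inversions in [20, 7, 15, 19, 13, 2, 8, 1]:

(0, 1): arr[0]=20 > arr[1]=7
(0, 2): arr[0]=20 > arr[2]=15
(0, 3): arr[0]=20 > arr[3]=19
(0, 4): arr[0]=20 > arr[4]=13
(0, 5): arr[0]=20 > arr[5]=2
(0, 6): arr[0]=20 > arr[6]=8
(0, 7): arr[0]=20 > arr[7]=1
(1, 5): arr[1]=7 > arr[5]=2
(1, 7): arr[1]=7 > arr[7]=1
(2, 4): arr[2]=15 > arr[4]=13
(2, 5): arr[2]=15 > arr[5]=2
(2, 6): arr[2]=15 > arr[6]=8
(2, 7): arr[2]=15 > arr[7]=1
(3, 4): arr[3]=19 > arr[4]=13
(3, 5): arr[3]=19 > arr[5]=2
(3, 6): arr[3]=19 > arr[6]=8
(3, 7): arr[3]=19 > arr[7]=1
(4, 5): arr[4]=13 > arr[5]=2
(4, 6): arr[4]=13 > arr[6]=8
(4, 7): arr[4]=13 > arr[7]=1
(5, 7): arr[5]=2 > arr[7]=1
(6, 7): arr[6]=8 > arr[7]=1

Total inversions: 22

The array has 22 inversion(s): (0,1), (0,2), (0,3), (0,4), (0,5), (0,6), (0,7), (1,5), (1,7), (2,4), (2,5), (2,6), (2,7), (3,4), (3,5), (3,6), (3,7), (4,5), (4,6), (4,7), (5,7), (6,7). Each pair (i,j) satisfies i < j and arr[i] > arr[j].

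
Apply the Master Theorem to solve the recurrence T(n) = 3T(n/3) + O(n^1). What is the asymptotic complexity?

Master Theorem for T(n) = 3T(n/3) + O(n^1):

a = 3, b = 3, c = 1
log_b(a) = log_3(3) = 1.0000

Case 2: c = 1 = log_3(3) = 1.0000
T(n) = O(n^1 log n) = O(n log n)

For T(n) = 3T(n/3) + O(n^1): log_3(3) = 1.0000. This is Case 2 of the Master Theorem (c = log_b(a), equal work at all levels), giving O(n log n).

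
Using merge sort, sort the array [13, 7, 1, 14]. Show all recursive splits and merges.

Merge sort trace:

Split: [13, 7, 1, 14] -> [13, 7] and [1, 14]
  Split: [13, 7] -> [13] and [7]
  Merge: [13] + [7] -> [7, 13]
  Split: [1, 14] -> [1] and [14]
  Merge: [1] + [14] -> [1, 14]
Merge: [7, 13] + [1, 14] -> [1, 7, 13, 14]

Final sorted array: [1, 7, 13, 14]

The merge sort proceeds by recursively splitting the array and merging sorted halves.
After all merges, the sorted array is [1, 7, 13, 14].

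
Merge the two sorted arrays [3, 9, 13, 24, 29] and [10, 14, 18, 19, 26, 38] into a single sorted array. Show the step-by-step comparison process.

Merging process:

Compare 3 vs 10: take 3 from left. Merged: [3]
Compare 9 vs 10: take 9 from left. Merged: [3, 9]
Compare 13 vs 10: take 10 from right. Merged: [3, 9, 10]
Compare 13 vs 14: take 13 from left. Merged: [3, 9, 10, 13]
Compare 24 vs 14: take 14 from right. Merged: [3, 9, 10, 13, 14]
Compare 24 vs 18: take 18 from right. Merged: [3, 9, 10, 13, 14, 18]
Compare 24 vs 19: take 19 from right. Merged: [3, 9, 10, 13, 14, 18, 19]
Compare 24 vs 26: take 24 from left. Merged: [3, 9, 10, 13, 14, 18, 19, 24]
Compare 29 vs 26: take 26 from right. Merged: [3, 9, 10, 13, 14, 18, 19, 24, 26]
Compare 29 vs 38: take 29 from left. Merged: [3, 9, 10, 13, 14, 18, 19, 24, 26, 29]
Append remaining from right: [38]. Merged: [3, 9, 10, 13, 14, 18, 19, 24, 26, 29, 38]

Final merged array: [3, 9, 10, 13, 14, 18, 19, 24, 26, 29, 38]
Total comparisons: 10

The merged array is [3, 9, 10, 13, 14, 18, 19, 24, 26, 29, 38], requiring 10 comparisons. The merge step runs in O(n) time where n is the total number of elements.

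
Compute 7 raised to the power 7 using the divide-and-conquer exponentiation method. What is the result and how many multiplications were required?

Computing 7^7 by squaring (build up from 7^1; each line after the first costs one multiplication):

7^1 = 7
7^2 = (7^1)^2 = 7^2 = 49
7^3 = 7 * 7^2 = 7 * 49 = 343
7^6 = (7^3)^2 = 343^2 = 117649
7^7 = 7 * 7^6 = 7 * 117649 = 823543

Result: 823543
Multiplications needed: 4 (4 lines after 7^1)

7^7 = 823543. Using exponentiation by squaring, this requires 4 multiplications. The key idea: if the exponent is even, square the half-power; if odd, multiply by the base once.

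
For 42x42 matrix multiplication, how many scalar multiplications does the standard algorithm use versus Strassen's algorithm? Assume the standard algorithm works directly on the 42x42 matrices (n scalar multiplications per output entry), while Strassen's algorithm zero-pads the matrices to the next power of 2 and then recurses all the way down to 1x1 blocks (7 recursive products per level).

Matrix multiplication for 42x42 matrices:

Strassen's algorithm requires power-of-2 dimensions. Pad 42x42 to 64x64 (next power of 2).

Standard algorithm: 42^3 = 74088 multiplications
Strassen's algorithm: 7^(log2(64)) = 7^6 = 117649 multiplications
Difference: 74088 - 117649 = -43561 (Strassen uses MORE here due to padding overhead — for small or just-over-power-of-2 n, padding can outweigh the per-level savings)

Standard: 74088 multiplications (42^3). Strassen: 117649 multiplications (7^6, after padding to 64x64). Strassen reduces 8 recursive multiplications to 7 at each level.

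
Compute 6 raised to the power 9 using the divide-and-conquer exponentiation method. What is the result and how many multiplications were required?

Computing 6^9 by squaring (build up from 6^1; each line after the first costs one multiplication):

6^1 = 6
6^2 = (6^1)^2 = 6^2 = 36
6^4 = (6^2)^2 = 36^2 = 1296
6^8 = (6^4)^2 = 1296^2 = 1679616
6^9 = 6 * 6^8 = 6 * 1679616 = 10077696

Result: 10077696
Multiplications needed: 4 (4 lines after 6^1)

6^9 = 10077696. Using exponentiation by squaring, this requires 4 multiplications. The key idea: if the exponent is even, square the half-power; if odd, multiply by the base once.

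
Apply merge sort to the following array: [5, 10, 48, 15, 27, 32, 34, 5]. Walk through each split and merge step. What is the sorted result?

Merge sort trace:

Split: [5, 10, 48, 15, 27, 32, 34, 5] -> [5, 10, 48, 15] and [27, 32, 34, 5]
  Split: [5, 10, 48, 15] -> [5, 10] and [48, 15]
    Split: [5, 10] -> [5] and [10]
    Merge: [5] + [10] -> [5, 10]
    Split: [48, 15] -> [48] and [15]
    Merge: [48] + [15] -> [15, 48]
  Merge: [5, 10] + [15, 48] -> [5, 10, 15, 48]
  Split: [27, 32, 34, 5] -> [27, 32] and [34, 5]
    Split: [27, 32] -> [27] and [32]
    Merge: [27] + [32] -> [27, 32]
    Split: [34, 5] -> [34] and [5]
    Merge: [34] + [5] -> [5, 34]
  Merge: [27, 32] + [5, 34] -> [5, 27, 32, 34]
Merge: [5, 10, 15, 48] + [5, 27, 32, 34] -> [5, 5, 10, 15, 27, 32, 34, 48]

Final sorted array: [5, 5, 10, 15, 27, 32, 34, 48]

The merge sort proceeds by recursively splitting the array and merging sorted halves.
After all merges, the sorted array is [5, 5, 10, 15, 27, 32, 34, 48].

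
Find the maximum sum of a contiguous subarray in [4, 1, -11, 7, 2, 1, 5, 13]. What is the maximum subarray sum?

Using Kadane's algorithm on [4, 1, -11, 7, 2, 1, 5, 13]:

Scanning through the array:
Position 1 (value 1): max_ending_here = 5, max_so_far = 5
Position 2 (value -11): max_ending_here = -6, max_so_far = 5
Position 3 (value 7): max_ending_here = 7, max_so_far = 7
Position 4 (value 2): max_ending_here = 9, max_so_far = 9
Position 5 (value 1): max_ending_here = 10, max_so_far = 10
Position 6 (value 5): max_ending_here = 15, max_so_far = 15
Position 7 (value 13): max_ending_here = 28, max_so_far = 28

Maximum subarray: [7, 2, 1, 5, 13]
Maximum sum: 28

The maximum subarray is [7, 2, 1, 5, 13] with sum 28. This subarray runs from index 3 to index 7.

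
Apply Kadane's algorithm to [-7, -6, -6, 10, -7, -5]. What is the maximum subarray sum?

Using Kadane's algorithm on [-7, -6, -6, 10, -7, -5]:

Scanning through the array:
Position 1 (value -6): max_ending_here = -6, max_so_far = -6
Position 2 (value -6): max_ending_here = -6, max_so_far = -6
Position 3 (value 10): max_ending_here = 10, max_so_far = 10
Position 4 (value -7): max_ending_here = 3, max_so_far = 10
Position 5 (value -5): max_ending_here = -2, max_so_far = 10

Maximum subarray: [10]
Maximum sum: 10

The maximum subarray is [10] with sum 10. This subarray runs from index 3 to index 3.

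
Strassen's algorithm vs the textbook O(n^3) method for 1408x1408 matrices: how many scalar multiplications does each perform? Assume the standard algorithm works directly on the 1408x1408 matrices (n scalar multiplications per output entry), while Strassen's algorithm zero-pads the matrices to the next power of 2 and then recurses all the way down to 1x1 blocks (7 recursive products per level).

Matrix multiplication for 1408x1408 matrices:

Strassen's algorithm requires power-of-2 dimensions. Pad 1408x1408 to 2048x2048 (next power of 2).

Standard algorithm: 1408^3 = 2791309312 multiplications
Strassen's algorithm: 7^(log2(2048)) = 7^11 = 1977326743 multiplications
Savings: 2791309312 - 1977326743 = 813982569 multiplications

Standard: 2791309312 multiplications (1408^3). Strassen: 1977326743 multiplications (7^11, after padding to 2048x2048). Strassen reduces 8 recursive multiplications to 7 at each level.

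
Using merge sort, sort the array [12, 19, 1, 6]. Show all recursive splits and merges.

Merge sort trace:

Split: [12, 19, 1, 6] -> [12, 19] and [1, 6]
  Split: [12, 19] -> [12] and [19]
  Merge: [12] + [19] -> [12, 19]
  Split: [1, 6] -> [1] and [6]
  Merge: [1] + [6] -> [1, 6]
Merge: [12, 19] + [1, 6] -> [1, 6, 12, 19]

Final sorted array: [1, 6, 12, 19]

The merge sort proceeds by recursively splitting the array and merging sorted halves.
After all merges, the sorted array is [1, 6, 12, 19].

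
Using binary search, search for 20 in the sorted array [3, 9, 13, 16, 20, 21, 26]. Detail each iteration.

Binary search for 20 in [3, 9, 13, 16, 20, 21, 26]:

lo=0, hi=6, mid=3, arr[mid]=16 -> 16 < 20, search right half
lo=4, hi=6, mid=5, arr[mid]=21 -> 21 > 20, search left half
lo=4, hi=4, mid=4, arr[mid]=20 -> Found target at index 4!

Binary search finds 20 at index 4 after 3 comparisons. The search repeatedly halves the search space by comparing with the middle element.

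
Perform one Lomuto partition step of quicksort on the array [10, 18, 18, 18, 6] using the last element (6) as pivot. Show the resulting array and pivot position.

Lomuto partition with pivot = 6:

Initial array: [10, 18, 18, 18, 6]

arr[0]=10 > 6: no swap
arr[1]=18 > 6: no swap
arr[2]=18 > 6: no swap
arr[3]=18 > 6: no swap

Place pivot at position 0: [6, 18, 18, 18, 10]
Pivot position: 0

After partitioning with pivot 6, the array becomes [6, 18, 18, 18, 10]. The pivot is placed at index 0. All elements to the left of the pivot are <= 6, and all elements to the right are > 6.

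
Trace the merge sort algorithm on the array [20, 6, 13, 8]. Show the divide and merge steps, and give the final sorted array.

Merge sort trace:

Split: [20, 6, 13, 8] -> [20, 6] and [13, 8]
  Split: [20, 6] -> [20] and [6]
  Merge: [20] + [6] -> [6, 20]
  Split: [13, 8] -> [13] and [8]
  Merge: [13] + [8] -> [8, 13]
Merge: [6, 20] + [8, 13] -> [6, 8, 13, 20]

Final sorted array: [6, 8, 13, 20]

The merge sort proceeds by recursively splitting the array and merging sorted halves.
After all merges, the sorted array is [6, 8, 13, 20].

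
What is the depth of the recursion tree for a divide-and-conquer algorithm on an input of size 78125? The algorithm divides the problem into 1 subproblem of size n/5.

For divide and conquer with division factor 5:

Problem sizes at each level:
Level 0: 78125
Level 1: 15625
Level 2: 3125
Level 3: 625
Level 4: 125
Level 5: 25
Level 6: 5
Level 7: 1

The root is level 0 and the size-1 base case is level 7 (the tree spans levels 0 through 7, i.e. 8 levels counting the root), so the depth is the number of divisions: log_5(78125) = 7

The recursion tree depth is log_5(78125) = 7. At each level, the problem size is divided by 5, so it takes 7 divisions to reduce to a base case of size 1. The algorithm makes 1 recursive call at each level.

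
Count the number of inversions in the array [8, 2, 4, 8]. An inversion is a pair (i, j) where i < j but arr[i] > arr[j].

Finding inversions in [8, 2, 4, 8]:

(0, 1): arr[0]=8 > arr[1]=2
(0, 2): arr[0]=8 > arr[2]=4

Total inversions: 2

The array has 2 inversion(s): (0,1), (0,2). Each pair (i,j) satisfies i < j and arr[i] > arr[j].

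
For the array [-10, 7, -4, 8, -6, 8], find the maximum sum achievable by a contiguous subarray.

Using Kadane's algorithm on [-10, 7, -4, 8, -6, 8]:

Scanning through the array:
Position 1 (value 7): max_ending_here = 7, max_so_far = 7
Position 2 (value -4): max_ending_here = 3, max_so_far = 7
Position 3 (value 8): max_ending_here = 11, max_so_far = 11
Position 4 (value -6): max_ending_here = 5, max_so_far = 11
Position 5 (value 8): max_ending_here = 13, max_so_far = 13

Maximum subarray: [7, -4, 8, -6, 8]
Maximum sum: 13

The maximum subarray is [7, -4, 8, -6, 8] with sum 13. This subarray runs from index 1 to index 5.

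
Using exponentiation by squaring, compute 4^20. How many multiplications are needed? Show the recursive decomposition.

Computing 4^20 by squaring (build up from 4^1; each line after the first costs one multiplication):

4^1 = 4
4^2 = (4^1)^2 = 4^2 = 16
4^4 = (4^2)^2 = 16^2 = 256
4^5 = 4 * 4^4 = 4 * 256 = 1024
4^10 = (4^5)^2 = 1024^2 = 1048576
4^20 = (4^10)^2 = 1048576^2 = 1099511627776

Result: 1099511627776
Multiplications needed: 5 (5 lines after 4^1)

4^20 = 1099511627776. Using exponentiation by squaring, this requires 5 multiplications. The key idea: if the exponent is even, square the half-power; if odd, multiply by the base once.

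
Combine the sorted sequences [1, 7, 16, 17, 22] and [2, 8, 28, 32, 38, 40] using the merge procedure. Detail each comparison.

Merging process:

Compare 1 vs 2: take 1 from left. Merged: [1]
Compare 7 vs 2: take 2 from right. Merged: [1, 2]
Compare 7 vs 8: take 7 from left. Merged: [1, 2, 7]
Compare 16 vs 8: take 8 from right. Merged: [1, 2, 7, 8]
Compare 16 vs 28: take 16 from left. Merged: [1, 2, 7, 8, 16]
Compare 17 vs 28: take 17 from left. Merged: [1, 2, 7, 8, 16, 17]
Compare 22 vs 28: take 22 from left. Merged: [1, 2, 7, 8, 16, 17, 22]
Append remaining from right: [28, 32, 38, 40]. Merged: [1, 2, 7, 8, 16, 17, 22, 28, 32, 38, 40]

Final merged array: [1, 2, 7, 8, 16, 17, 22, 28, 32, 38, 40]
Total comparisons: 7

The merged array is [1, 2, 7, 8, 16, 17, 22, 28, 32, 38, 40], requiring 7 comparisons. The merge step runs in O(n) time where n is the total number of elements.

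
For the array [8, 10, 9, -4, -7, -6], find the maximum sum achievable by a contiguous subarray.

Using Kadane's algorithm on [8, 10, 9, -4, -7, -6]:

Scanning through the array:
Position 1 (value 10): max_ending_here = 18, max_so_far = 18
Position 2 (value 9): max_ending_here = 27, max_so_far = 27
Position 3 (value -4): max_ending_here = 23, max_so_far = 27
Position 4 (value -7): max_ending_here = 16, max_so_far = 27
Position 5 (value -6): max_ending_here = 10, max_so_far = 27

Maximum subarray: [8, 10, 9]
Maximum sum: 27

The maximum subarray is [8, 10, 9] with sum 27. This subarray runs from index 0 to index 2.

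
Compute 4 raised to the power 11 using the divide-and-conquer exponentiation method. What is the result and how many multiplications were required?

Computing 4^11 by squaring (build up from 4^1; each line after the first costs one multiplication):

4^1 = 4
4^2 = (4^1)^2 = 4^2 = 16
4^4 = (4^2)^2 = 16^2 = 256
4^5 = 4 * 4^4 = 4 * 256 = 1024
4^10 = (4^5)^2 = 1024^2 = 1048576
4^11 = 4 * 4^10 = 4 * 1048576 = 4194304

Result: 4194304
Multiplications needed: 5 (5 lines after 4^1)

4^11 = 4194304. Using exponentiation by squaring, this requires 5 multiplications. The key idea: if the exponent is even, square the half-power; if odd, multiply by the base once.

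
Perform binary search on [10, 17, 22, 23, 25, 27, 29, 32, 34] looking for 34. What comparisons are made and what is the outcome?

Binary search for 34 in [10, 17, 22, 23, 25, 27, 29, 32, 34]:

lo=0, hi=8, mid=4, arr[mid]=25 -> 25 < 34, search right half
lo=5, hi=8, mid=6, arr[mid]=29 -> 29 < 34, search right half
lo=7, hi=8, mid=7, arr[mid]=32 -> 32 < 34, search right half
lo=8, hi=8, mid=8, arr[mid]=34 -> Found target at index 8!

Binary search finds 34 at index 8 after 4 comparisons. The search repeatedly halves the search space by comparing with the middle element.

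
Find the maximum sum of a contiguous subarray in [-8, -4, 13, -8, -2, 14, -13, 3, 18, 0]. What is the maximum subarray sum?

Using Kadane's algorithm on [-8, -4, 13, -8, -2, 14, -13, 3, 18, 0]:

Scanning through the array:
Position 1 (value -4): max_ending_here = -4, max_so_far = -4
Position 2 (value 13): max_ending_here = 13, max_so_far = 13
Position 3 (value -8): max_ending_here = 5, max_so_far = 13
Position 4 (value -2): max_ending_here = 3, max_so_far = 13
Position 5 (value 14): max_ending_here = 17, max_so_far = 17
Position 6 (value -13): max_ending_here = 4, max_so_far = 17
Position 7 (value 3): max_ending_here = 7, max_so_far = 17
Position 8 (value 18): max_ending_here = 25, max_so_far = 25
Position 9 (value 0): max_ending_here = 25, max_so_far = 25

Maximum subarray: [13, -8, -2, 14, -13, 3, 18]
Maximum sum: 25

The maximum subarray is [13, -8, -2, 14, -13, 3, 18] with sum 25. This subarray runs from index 2 to index 8.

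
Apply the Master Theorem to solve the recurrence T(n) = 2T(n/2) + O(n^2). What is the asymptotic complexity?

Master Theorem for T(n) = 2T(n/2) + O(n^2):

a = 2, b = 2, c = 2
log_b(a) = log_2(2) = 1.0000

Case 3: c = 2 > log_2(2) = 1.0000
T(n) = O(n^2) = O(n^2)

For T(n) = 2T(n/2) + O(n^2): log_2(2) = 1.0000. This is Case 3 of the Master Theorem (c > log_b(a), work dominated by root), giving O(n^2).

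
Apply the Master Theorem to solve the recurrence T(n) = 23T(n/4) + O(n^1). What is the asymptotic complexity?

Master Theorem for T(n) = 23T(n/4) + O(n^1):

a = 23, b = 4, c = 1
log_b(a) = log_4(23) = 2.2618

Case 1: c = 1 < log_4(23) = 2.2618
T(n) = O(n^(log_4 23))

For T(n) = 23T(n/4) + O(n^1): log_4(23) = 2.2618. This is Case 1 of the Master Theorem (c < log_b(a), work dominated by leaves), giving O(n^(log_4 23)).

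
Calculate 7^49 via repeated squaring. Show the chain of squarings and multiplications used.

Computing 7^49 by squaring (build up from 7^1; each line after the first costs one multiplication):

7^1 = 7
7^2 = (7^1)^2 = 7^2 = 49
7^3 = 7 * 7^2 = 7 * 49 = 343
7^6 = (7^3)^2 = 343^2 = 117649
7^12 = (7^6)^2 = 117649^2 = 13841287201
7^24 = (7^12)^2 = 13841287201^2 = 191581231380566414401
7^48 = (7^24)^2 = 191581231380566414401^2 = 36703368217294125441230211032033660188801
7^49 = 7 * 7^48 = 7 * 36703368217294125441230211032033660188801 = 256923577521058878088611477224235621321607

Result: 256923577521058878088611477224235621321607
Multiplications needed: 7 (7 lines after 7^1)

7^49 = 256923577521058878088611477224235621321607. Using exponentiation by squaring, this requires 7 multiplications. The key idea: if the exponent is even, square the half-power; if odd, multiply by the base once.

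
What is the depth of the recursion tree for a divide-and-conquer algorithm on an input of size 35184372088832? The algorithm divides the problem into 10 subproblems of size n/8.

For divide and conquer with division factor 8:

Problem sizes at each level:
Level 0: 35184372088832
Level 1: 4398046511104
Level 2: 549755813888
Level 3: 68719476736
Level 4: 8589934592
Level 5: 1073741824
Level 6: 134217728
Level 7: 16777216
Level 8: 2097152
Level 9: 262144
Level 10: 32768
Level 11: 4096
Level 12: 512
Level 13: 64
Level 14: 8
Level 15: 1

The root is level 0 and the size-1 base case is level 15 (the tree spans levels 0 through 15, i.e. 16 levels counting the root), so the depth is the number of divisions: log_8(35184372088832) = 15

The recursion tree depth is log_8(35184372088832) = 15. At each level, the problem size is divided by 8, so it takes 15 divisions to reduce to a base case of size 1. The algorithm makes 10 recursive calls at each level.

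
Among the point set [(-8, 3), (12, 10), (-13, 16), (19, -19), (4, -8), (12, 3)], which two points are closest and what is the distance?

Computing all pairwise distances among 6 points:

d((-8, 3), (12, 10)) = 21.1896
d((-8, 3), (-13, 16)) = 13.9284
d((-8, 3), (19, -19)) = 34.8281
d((-8, 3), (4, -8)) = 16.2788
d((-8, 3), (12, 3)) = 20.0
d((12, 10), (-13, 16)) = 25.7099
d((12, 10), (19, -19)) = 29.8329
d((12, 10), (4, -8)) = 19.6977
d((12, 10), (12, 3)) = 7.0 <-- minimum
d((-13, 16), (19, -19)) = 47.4236
d((-13, 16), (4, -8)) = 29.4109
d((-13, 16), (12, 3)) = 28.178
d((19, -19), (4, -8)) = 18.6011
d((19, -19), (12, 3)) = 23.0868
d((4, -8), (12, 3)) = 13.6015

Closest pair: (12, 10) and (12, 3) with distance 7.0

The closest pair is (12, 10) and (12, 3) with Euclidean distance 7.0. For 6 points, brute-force pairwise comparison is shown above. For large n, the divide-and-conquer algorithm (sort by x, recurse on halves, check the dividing strip) achieves O(n log n).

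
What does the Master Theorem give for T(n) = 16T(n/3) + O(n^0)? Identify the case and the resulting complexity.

Master Theorem for T(n) = 16T(n/3) + O(n^0):

a = 16, b = 3, c = 0
log_b(a) = log_3(16) = 2.5237

Case 1: c = 0 < log_3(16) = 2.5237
T(n) = O(n^(log_3 16))

For T(n) = 16T(n/3) + O(n^0): log_3(16) = 2.5237. This is Case 1 of the Master Theorem (c < log_b(a), work dominated by leaves), giving O(n^(log_3 16)).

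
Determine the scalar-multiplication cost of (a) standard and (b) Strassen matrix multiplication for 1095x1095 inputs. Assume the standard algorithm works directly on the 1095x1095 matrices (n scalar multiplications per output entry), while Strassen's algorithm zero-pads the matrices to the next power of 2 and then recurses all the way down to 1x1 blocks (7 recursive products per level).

Matrix multiplication for 1095x1095 matrices:

Strassen's algorithm requires power-of-2 dimensions. Pad 1095x1095 to 2048x2048 (next power of 2).

Standard algorithm: 1095^3 = 1312932375 multiplications
Strassen's algorithm: 7^(log2(2048)) = 7^11 = 1977326743 multiplications
Difference: 1312932375 - 1977326743 = -664394368 (Strassen uses MORE here due to padding overhead — for small or just-over-power-of-2 n, padding can outweigh the per-level savings)

Standard: 1312932375 multiplications (1095^3). Strassen: 1977326743 multiplications (7^11, after padding to 2048x2048). Strassen reduces 8 recursive multiplications to 7 at each level.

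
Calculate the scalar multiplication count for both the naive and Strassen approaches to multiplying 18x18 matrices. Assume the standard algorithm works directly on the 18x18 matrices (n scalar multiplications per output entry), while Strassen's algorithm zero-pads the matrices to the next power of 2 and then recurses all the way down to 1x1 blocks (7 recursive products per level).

Matrix multiplication for 18x18 matrices:

Strassen's algorithm requires power-of-2 dimensions. Pad 18x18 to 32x32 (next power of 2).

Standard algorithm: 18^3 = 5832 multiplications
Strassen's algorithm: 7^(log2(32)) = 7^5 = 16807 multiplications
Difference: 5832 - 16807 = -10975 (Strassen uses MORE here due to padding overhead — for small or just-over-power-of-2 n, padding can outweigh the per-level savings)

Standard: 5832 multiplications (18^3). Strassen: 16807 multiplications (7^5, after padding to 32x32). Strassen reduces 8 recursive multiplications to 7 at each level.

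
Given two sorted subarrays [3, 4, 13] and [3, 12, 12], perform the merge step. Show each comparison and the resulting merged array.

Merging process:

Compare 3 vs 3: take 3 from left. Merged: [3]
Compare 4 vs 3: take 3 from right. Merged: [3, 3]
Compare 4 vs 12: take 4 from left. Merged: [3, 3, 4]
Compare 13 vs 12: take 12 from right. Merged: [3, 3, 4, 12]
Compare 13 vs 12: take 12 from right. Merged: [3, 3, 4, 12, 12]
Append remaining from left: [13]. Merged: [3, 3, 4, 12, 12, 13]

Final merged array: [3, 3, 4, 12, 12, 13]
Total comparisons: 5

The merged array is [3, 3, 4, 12, 12, 13], requiring 5 comparisons. The merge step runs in O(n) time where n is the total number of elements.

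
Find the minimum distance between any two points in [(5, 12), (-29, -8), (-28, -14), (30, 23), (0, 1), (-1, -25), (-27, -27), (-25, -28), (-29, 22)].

Computing all pairwise distances among 9 points:

d((5, 12), (-29, -8)) = 39.4462
d((5, 12), (-28, -14)) = 42.0119
d((5, 12), (30, 23)) = 27.313
d((5, 12), (0, 1)) = 12.083
d((5, 12), (-1, -25)) = 37.4833
d((5, 12), (-27, -27)) = 50.448
d((5, 12), (-25, -28)) = 50.0
d((5, 12), (-29, 22)) = 35.4401
d((-29, -8), (-28, -14)) = 6.0828
d((-29, -8), (30, 23)) = 66.6483
d((-29, -8), (0, 1)) = 30.3645
d((-29, -8), (-1, -25)) = 32.7567
d((-29, -8), (-27, -27)) = 19.105
d((-29, -8), (-25, -28)) = 20.3961
d((-29, -8), (-29, 22)) = 30.0
d((-28, -14), (30, 23)) = 68.7968
d((-28, -14), (0, 1)) = 31.7648
d((-28, -14), (-1, -25)) = 29.1548
d((-28, -14), (-27, -27)) = 13.0384
d((-28, -14), (-25, -28)) = 14.3178
d((-28, -14), (-29, 22)) = 36.0139
d((30, 23), (0, 1)) = 37.2022
d((30, 23), (-1, -25)) = 57.1402
d((30, 23), (-27, -27)) = 75.8222
d((30, 23), (-25, -28)) = 75.0067
d((30, 23), (-29, 22)) = 59.0085
d((0, 1), (-1, -25)) = 26.0192
d((0, 1), (-27, -27)) = 38.8973
d((0, 1), (-25, -28)) = 38.2884
d((0, 1), (-29, 22)) = 35.805
d((-1, -25), (-27, -27)) = 26.0768
d((-1, -25), (-25, -28)) = 24.1868
d((-1, -25), (-29, 22)) = 54.7083
d((-27, -27), (-25, -28)) = 2.2361 <-- minimum
d((-27, -27), (-29, 22)) = 49.0408
d((-25, -28), (-29, 22)) = 50.1597

Closest pair: (-27, -27) and (-25, -28) with distance 2.2361

The closest pair is (-27, -27) and (-25, -28) with Euclidean distance 2.2361. For 9 points, brute-force pairwise comparison is shown above. For large n, the divide-and-conquer algorithm (sort by x, recurse on halves, check the dividing strip) achieves O(n log n).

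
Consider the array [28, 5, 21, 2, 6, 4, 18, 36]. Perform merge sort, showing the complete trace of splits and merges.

Merge sort trace:

Split: [28, 5, 21, 2, 6, 4, 18, 36] -> [28, 5, 21, 2] and [6, 4, 18, 36]
  Split: [28, 5, 21, 2] -> [28, 5] and [21, 2]
    Split: [28, 5] -> [28] and [5]
    Merge: [28] + [5] -> [5, 28]
    Split: [21, 2] -> [21] and [2]
    Merge: [21] + [2] -> [2, 21]
  Merge: [5, 28] + [2, 21] -> [2, 5, 21, 28]
  Split: [6, 4, 18, 36] -> [6, 4] and [18, 36]
    Split: [6, 4] -> [6] and [4]
    Merge: [6] + [4] -> [4, 6]
    Split: [18, 36] -> [18] and [36]
    Merge: [18] + [36] -> [18, 36]
  Merge: [4, 6] + [18, 36] -> [4, 6, 18, 36]
Merge: [2, 5, 21, 28] + [4, 6, 18, 36] -> [2, 4, 5, 6, 18, 21, 28, 36]

Final sorted array: [2, 4, 5, 6, 18, 21, 28, 36]

The merge sort proceeds by recursively splitting the array and merging sorted halves.
After all merges, the sorted array is [2, 4, 5, 6, 18, 21, 28, 36].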